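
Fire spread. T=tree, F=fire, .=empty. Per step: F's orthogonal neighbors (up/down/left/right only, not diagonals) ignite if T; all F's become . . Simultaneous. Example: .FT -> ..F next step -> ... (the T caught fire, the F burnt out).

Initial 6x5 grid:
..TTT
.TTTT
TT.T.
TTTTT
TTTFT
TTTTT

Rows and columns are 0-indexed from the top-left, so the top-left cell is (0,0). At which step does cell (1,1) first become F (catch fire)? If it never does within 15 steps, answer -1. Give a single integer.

Step 1: cell (1,1)='T' (+4 fires, +1 burnt)
Step 2: cell (1,1)='T' (+6 fires, +4 burnt)
Step 3: cell (1,1)='T' (+4 fires, +6 burnt)
Step 4: cell (1,1)='T' (+6 fires, +4 burnt)
Step 5: cell (1,1)='F' (+4 fires, +6 burnt)
  -> target ignites at step 5
Step 6: cell (1,1)='.' (+0 fires, +4 burnt)
  fire out at step 6

5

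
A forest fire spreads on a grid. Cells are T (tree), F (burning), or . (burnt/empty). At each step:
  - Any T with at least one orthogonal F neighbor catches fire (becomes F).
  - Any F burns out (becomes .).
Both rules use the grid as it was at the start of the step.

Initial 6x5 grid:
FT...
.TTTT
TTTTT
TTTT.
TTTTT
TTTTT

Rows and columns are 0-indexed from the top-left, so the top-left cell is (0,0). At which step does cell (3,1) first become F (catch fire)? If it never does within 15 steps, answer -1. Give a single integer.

Step 1: cell (3,1)='T' (+1 fires, +1 burnt)
Step 2: cell (3,1)='T' (+1 fires, +1 burnt)
Step 3: cell (3,1)='T' (+2 fires, +1 burnt)
Step 4: cell (3,1)='F' (+4 fires, +2 burnt)
  -> target ignites at step 4
Step 5: cell (3,1)='.' (+5 fires, +4 burnt)
Step 6: cell (3,1)='.' (+5 fires, +5 burnt)
Step 7: cell (3,1)='.' (+3 fires, +5 burnt)
Step 8: cell (3,1)='.' (+2 fires, +3 burnt)
Step 9: cell (3,1)='.' (+1 fires, +2 burnt)
Step 10: cell (3,1)='.' (+0 fires, +1 burnt)
  fire out at step 10

4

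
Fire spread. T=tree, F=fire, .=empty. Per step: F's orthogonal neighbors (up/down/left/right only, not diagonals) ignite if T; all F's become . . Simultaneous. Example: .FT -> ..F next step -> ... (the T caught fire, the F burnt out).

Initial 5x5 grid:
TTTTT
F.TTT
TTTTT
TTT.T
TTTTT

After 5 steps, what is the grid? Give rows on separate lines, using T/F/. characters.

Step 1: 2 trees catch fire, 1 burn out
  FTTTT
  ..TTT
  FTTTT
  TTT.T
  TTTTT
Step 2: 3 trees catch fire, 2 burn out
  .FTTT
  ..TTT
  .FTTT
  FTT.T
  TTTTT
Step 3: 4 trees catch fire, 3 burn out
  ..FTT
  ..TTT
  ..FTT
  .FT.T
  FTTTT
Step 4: 5 trees catch fire, 4 burn out
  ...FT
  ..FTT
  ...FT
  ..F.T
  .FTTT
Step 5: 4 trees catch fire, 5 burn out
  ....F
  ...FT
  ....F
  ....T
  ..FTT

....F
...FT
....F
....T
..FTT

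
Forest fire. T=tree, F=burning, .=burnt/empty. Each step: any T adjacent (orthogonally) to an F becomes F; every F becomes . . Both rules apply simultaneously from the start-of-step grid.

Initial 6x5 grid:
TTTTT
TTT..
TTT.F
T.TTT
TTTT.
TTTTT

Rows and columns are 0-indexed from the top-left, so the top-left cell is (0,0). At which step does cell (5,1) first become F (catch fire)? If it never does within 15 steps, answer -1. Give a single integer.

Step 1: cell (5,1)='T' (+1 fires, +1 burnt)
Step 2: cell (5,1)='T' (+1 fires, +1 burnt)
Step 3: cell (5,1)='T' (+2 fires, +1 burnt)
Step 4: cell (5,1)='T' (+3 fires, +2 burnt)
Step 5: cell (5,1)='T' (+5 fires, +3 burnt)
Step 6: cell (5,1)='F' (+5 fires, +5 burnt)
  -> target ignites at step 6
Step 7: cell (5,1)='.' (+5 fires, +5 burnt)
Step 8: cell (5,1)='.' (+2 fires, +5 burnt)
Step 9: cell (5,1)='.' (+0 fires, +2 burnt)
  fire out at step 9

6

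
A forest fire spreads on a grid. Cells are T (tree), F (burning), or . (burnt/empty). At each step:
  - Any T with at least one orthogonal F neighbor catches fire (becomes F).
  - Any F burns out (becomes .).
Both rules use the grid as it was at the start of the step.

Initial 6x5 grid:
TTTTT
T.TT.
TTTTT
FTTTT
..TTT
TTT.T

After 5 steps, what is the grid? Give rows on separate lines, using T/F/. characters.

Step 1: 2 trees catch fire, 1 burn out
  TTTTT
  T.TT.
  FTTTT
  .FTTT
  ..TTT
  TTT.T
Step 2: 3 trees catch fire, 2 burn out
  TTTTT
  F.TT.
  .FTTT
  ..FTT
  ..TTT
  TTT.T
Step 3: 4 trees catch fire, 3 burn out
  FTTTT
  ..TT.
  ..FTT
  ...FT
  ..FTT
  TTT.T
Step 4: 6 trees catch fire, 4 burn out
  .FTTT
  ..FT.
  ...FT
  ....F
  ...FT
  TTF.T
Step 5: 5 trees catch fire, 6 burn out
  ..FTT
  ...F.
  ....F
  .....
  ....F
  TF..T

..FTT
...F.
....F
.....
....F
TF..T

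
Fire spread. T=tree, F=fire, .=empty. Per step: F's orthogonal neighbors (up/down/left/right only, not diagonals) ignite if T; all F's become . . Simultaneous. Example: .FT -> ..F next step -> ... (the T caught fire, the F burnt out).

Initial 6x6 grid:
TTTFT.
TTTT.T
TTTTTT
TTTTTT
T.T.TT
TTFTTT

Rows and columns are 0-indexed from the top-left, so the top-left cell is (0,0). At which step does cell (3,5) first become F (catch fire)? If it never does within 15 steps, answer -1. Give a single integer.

Step 1: cell (3,5)='T' (+6 fires, +2 burnt)
Step 2: cell (3,5)='T' (+6 fires, +6 burnt)
Step 3: cell (3,5)='T' (+9 fires, +6 burnt)
Step 4: cell (3,5)='T' (+6 fires, +9 burnt)
Step 5: cell (3,5)='F' (+3 fires, +6 burnt)
  -> target ignites at step 5
Step 6: cell (3,5)='.' (+0 fires, +3 burnt)
  fire out at step 6

5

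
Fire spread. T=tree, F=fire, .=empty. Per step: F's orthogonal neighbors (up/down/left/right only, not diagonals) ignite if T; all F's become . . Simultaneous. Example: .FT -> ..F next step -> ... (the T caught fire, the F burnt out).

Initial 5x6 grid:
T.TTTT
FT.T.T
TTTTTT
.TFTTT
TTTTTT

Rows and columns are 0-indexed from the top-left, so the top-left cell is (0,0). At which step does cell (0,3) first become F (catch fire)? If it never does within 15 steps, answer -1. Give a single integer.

Step 1: cell (0,3)='T' (+7 fires, +2 burnt)
Step 2: cell (0,3)='T' (+5 fires, +7 burnt)
Step 3: cell (0,3)='T' (+5 fires, +5 burnt)
Step 4: cell (0,3)='F' (+3 fires, +5 burnt)
  -> target ignites at step 4
Step 5: cell (0,3)='.' (+3 fires, +3 burnt)
Step 6: cell (0,3)='.' (+1 fires, +3 burnt)
Step 7: cell (0,3)='.' (+0 fires, +1 burnt)
  fire out at step 7

4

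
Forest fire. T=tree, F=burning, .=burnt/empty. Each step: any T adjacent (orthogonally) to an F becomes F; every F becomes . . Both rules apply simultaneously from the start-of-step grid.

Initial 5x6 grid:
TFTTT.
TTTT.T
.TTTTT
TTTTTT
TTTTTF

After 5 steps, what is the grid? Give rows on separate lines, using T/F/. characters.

Step 1: 5 trees catch fire, 2 burn out
  F.FTT.
  TFTT.T
  .TTTTT
  TTTTTF
  TTTTF.
Step 2: 7 trees catch fire, 5 burn out
  ...FT.
  F.FT.T
  .FTTTF
  TTTTF.
  TTTF..
Step 3: 8 trees catch fire, 7 burn out
  ....F.
  ...F.F
  ..FTF.
  TFTF..
  TTF...
Step 4: 4 trees catch fire, 8 burn out
  ......
  ......
  ...F..
  F.F...
  TF....
Step 5: 1 trees catch fire, 4 burn out
  ......
  ......
  ......
  ......
  F.....

......
......
......
......
F.....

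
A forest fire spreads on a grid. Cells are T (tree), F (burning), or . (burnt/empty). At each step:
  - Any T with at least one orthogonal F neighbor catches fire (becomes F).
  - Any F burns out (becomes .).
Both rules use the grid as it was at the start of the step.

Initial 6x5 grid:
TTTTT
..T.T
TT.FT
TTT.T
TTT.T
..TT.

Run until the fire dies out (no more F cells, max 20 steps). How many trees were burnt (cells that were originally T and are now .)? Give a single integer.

Step 1: +1 fires, +1 burnt (F count now 1)
Step 2: +2 fires, +1 burnt (F count now 2)
Step 3: +2 fires, +2 burnt (F count now 2)
Step 4: +1 fires, +2 burnt (F count now 1)
Step 5: +1 fires, +1 burnt (F count now 1)
Step 6: +2 fires, +1 burnt (F count now 2)
Step 7: +1 fires, +2 burnt (F count now 1)
Step 8: +0 fires, +1 burnt (F count now 0)
Fire out after step 8
Initially T: 20, now '.': 20
Total burnt (originally-T cells now '.'): 10

Answer: 10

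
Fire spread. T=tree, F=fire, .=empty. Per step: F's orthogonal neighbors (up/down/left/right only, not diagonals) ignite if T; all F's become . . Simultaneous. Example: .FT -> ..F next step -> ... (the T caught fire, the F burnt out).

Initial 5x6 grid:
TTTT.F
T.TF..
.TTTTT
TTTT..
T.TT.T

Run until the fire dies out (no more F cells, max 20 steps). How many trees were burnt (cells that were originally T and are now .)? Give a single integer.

Answer: 18

Derivation:
Step 1: +3 fires, +2 burnt (F count now 3)
Step 2: +4 fires, +3 burnt (F count now 4)
Step 3: +5 fires, +4 burnt (F count now 5)
Step 4: +3 fires, +5 burnt (F count now 3)
Step 5: +2 fires, +3 burnt (F count now 2)
Step 6: +1 fires, +2 burnt (F count now 1)
Step 7: +0 fires, +1 burnt (F count now 0)
Fire out after step 7
Initially T: 19, now '.': 29
Total burnt (originally-T cells now '.'): 18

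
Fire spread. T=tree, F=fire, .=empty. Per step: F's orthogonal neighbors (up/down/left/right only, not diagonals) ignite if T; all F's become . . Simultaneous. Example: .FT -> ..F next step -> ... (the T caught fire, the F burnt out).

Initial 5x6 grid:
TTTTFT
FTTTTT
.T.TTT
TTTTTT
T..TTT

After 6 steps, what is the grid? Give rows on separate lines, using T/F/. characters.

Step 1: 5 trees catch fire, 2 burn out
  FTTF.F
  .FTTFT
  .T.TTT
  TTTTTT
  T..TTT
Step 2: 7 trees catch fire, 5 burn out
  .FF...
  ..FF.F
  .F.TFT
  TTTTTT
  T..TTT
Step 3: 4 trees catch fire, 7 burn out
  ......
  ......
  ...F.F
  TFTTFT
  T..TTT
Step 4: 5 trees catch fire, 4 burn out
  ......
  ......
  ......
  F.FF.F
  T..TFT
Step 5: 3 trees catch fire, 5 burn out
  ......
  ......
  ......
  ......
  F..F.F
Step 6: 0 trees catch fire, 3 burn out
  ......
  ......
  ......
  ......
  ......

......
......
......
......
......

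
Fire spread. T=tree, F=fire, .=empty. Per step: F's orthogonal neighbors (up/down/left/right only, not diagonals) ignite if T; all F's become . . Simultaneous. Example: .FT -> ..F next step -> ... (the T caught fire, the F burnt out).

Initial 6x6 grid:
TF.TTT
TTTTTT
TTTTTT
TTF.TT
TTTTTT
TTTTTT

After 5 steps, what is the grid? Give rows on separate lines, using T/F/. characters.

Step 1: 5 trees catch fire, 2 burn out
  F..TTT
  TFTTTT
  TTFTTT
  TF..TT
  TTFTTT
  TTTTTT
Step 2: 8 trees catch fire, 5 burn out
  ...TTT
  F.FTTT
  TF.FTT
  F...TT
  TF.FTT
  TTFTTT
Step 3: 7 trees catch fire, 8 burn out
  ...TTT
  ...FTT
  F...FT
  ....TT
  F...FT
  TF.FTT
Step 4: 7 trees catch fire, 7 burn out
  ...FTT
  ....FT
  .....F
  ....FT
  .....F
  F...FT
Step 5: 4 trees catch fire, 7 burn out
  ....FT
  .....F
  ......
  .....F
  ......
  .....F

....FT
.....F
......
.....F
......
.....F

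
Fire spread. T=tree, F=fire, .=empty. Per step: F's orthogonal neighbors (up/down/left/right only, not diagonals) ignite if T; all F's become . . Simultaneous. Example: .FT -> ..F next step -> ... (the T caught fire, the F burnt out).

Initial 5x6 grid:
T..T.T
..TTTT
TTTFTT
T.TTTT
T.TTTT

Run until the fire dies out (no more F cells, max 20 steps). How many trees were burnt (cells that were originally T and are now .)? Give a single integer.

Step 1: +4 fires, +1 burnt (F count now 4)
Step 2: +8 fires, +4 burnt (F count now 8)
Step 3: +5 fires, +8 burnt (F count now 5)
Step 4: +3 fires, +5 burnt (F count now 3)
Step 5: +1 fires, +3 burnt (F count now 1)
Step 6: +0 fires, +1 burnt (F count now 0)
Fire out after step 6
Initially T: 22, now '.': 29
Total burnt (originally-T cells now '.'): 21

Answer: 21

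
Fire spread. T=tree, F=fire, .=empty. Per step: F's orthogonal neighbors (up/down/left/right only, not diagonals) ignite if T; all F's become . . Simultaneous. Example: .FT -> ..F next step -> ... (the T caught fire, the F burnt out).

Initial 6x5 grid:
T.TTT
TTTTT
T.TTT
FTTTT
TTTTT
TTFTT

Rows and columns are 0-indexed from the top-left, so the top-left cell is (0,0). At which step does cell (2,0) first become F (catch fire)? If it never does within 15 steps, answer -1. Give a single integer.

Step 1: cell (2,0)='F' (+6 fires, +2 burnt)
  -> target ignites at step 1
Step 2: cell (2,0)='.' (+6 fires, +6 burnt)
Step 3: cell (2,0)='.' (+5 fires, +6 burnt)
Step 4: cell (2,0)='.' (+3 fires, +5 burnt)
Step 5: cell (2,0)='.' (+3 fires, +3 burnt)
Step 6: cell (2,0)='.' (+2 fires, +3 burnt)
Step 7: cell (2,0)='.' (+1 fires, +2 burnt)
Step 8: cell (2,0)='.' (+0 fires, +1 burnt)
  fire out at step 8

1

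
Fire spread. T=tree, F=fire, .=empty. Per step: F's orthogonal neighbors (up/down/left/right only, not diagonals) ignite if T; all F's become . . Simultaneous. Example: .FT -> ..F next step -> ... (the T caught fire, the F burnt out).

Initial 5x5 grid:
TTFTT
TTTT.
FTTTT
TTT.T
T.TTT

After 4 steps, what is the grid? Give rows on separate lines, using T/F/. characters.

Step 1: 6 trees catch fire, 2 burn out
  TF.FT
  FTFT.
  .FTTT
  FTT.T
  T.TTT
Step 2: 7 trees catch fire, 6 burn out
  F...F
  .F.F.
  ..FTT
  .FT.T
  F.TTT
Step 3: 2 trees catch fire, 7 burn out
  .....
  .....
  ...FT
  ..F.T
  ..TTT
Step 4: 2 trees catch fire, 2 burn out
  .....
  .....
  ....F
  ....T
  ..FTT

.....
.....
....F
....T
..FTT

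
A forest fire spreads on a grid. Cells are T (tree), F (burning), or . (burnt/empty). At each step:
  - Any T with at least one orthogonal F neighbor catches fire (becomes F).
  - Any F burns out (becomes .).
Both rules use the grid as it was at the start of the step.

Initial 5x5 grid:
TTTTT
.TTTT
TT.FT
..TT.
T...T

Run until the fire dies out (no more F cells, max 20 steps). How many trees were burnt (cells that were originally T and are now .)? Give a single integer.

Step 1: +3 fires, +1 burnt (F count now 3)
Step 2: +4 fires, +3 burnt (F count now 4)
Step 3: +3 fires, +4 burnt (F count now 3)
Step 4: +2 fires, +3 burnt (F count now 2)
Step 5: +2 fires, +2 burnt (F count now 2)
Step 6: +0 fires, +2 burnt (F count now 0)
Fire out after step 6
Initially T: 16, now '.': 23
Total burnt (originally-T cells now '.'): 14

Answer: 14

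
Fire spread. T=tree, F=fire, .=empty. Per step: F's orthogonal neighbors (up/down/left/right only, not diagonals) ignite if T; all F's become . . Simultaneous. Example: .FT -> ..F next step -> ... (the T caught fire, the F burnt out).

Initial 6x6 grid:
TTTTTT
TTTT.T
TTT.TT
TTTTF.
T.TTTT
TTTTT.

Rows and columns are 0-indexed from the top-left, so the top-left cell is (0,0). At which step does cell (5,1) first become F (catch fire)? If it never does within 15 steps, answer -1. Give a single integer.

Step 1: cell (5,1)='T' (+3 fires, +1 burnt)
Step 2: cell (5,1)='T' (+5 fires, +3 burnt)
Step 3: cell (5,1)='T' (+5 fires, +5 burnt)
Step 4: cell (5,1)='T' (+5 fires, +5 burnt)
Step 5: cell (5,1)='F' (+7 fires, +5 burnt)
  -> target ignites at step 5
Step 6: cell (5,1)='.' (+4 fires, +7 burnt)
Step 7: cell (5,1)='.' (+1 fires, +4 burnt)
Step 8: cell (5,1)='.' (+0 fires, +1 burnt)
  fire out at step 8

5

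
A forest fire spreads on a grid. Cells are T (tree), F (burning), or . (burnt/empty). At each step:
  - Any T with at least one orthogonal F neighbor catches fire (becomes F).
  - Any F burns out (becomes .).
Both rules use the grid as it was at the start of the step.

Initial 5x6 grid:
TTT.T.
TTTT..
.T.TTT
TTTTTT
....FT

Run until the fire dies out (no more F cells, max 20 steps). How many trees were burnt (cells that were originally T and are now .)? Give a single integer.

Step 1: +2 fires, +1 burnt (F count now 2)
Step 2: +3 fires, +2 burnt (F count now 3)
Step 3: +3 fires, +3 burnt (F count now 3)
Step 4: +2 fires, +3 burnt (F count now 2)
Step 5: +3 fires, +2 burnt (F count now 3)
Step 6: +2 fires, +3 burnt (F count now 2)
Step 7: +2 fires, +2 burnt (F count now 2)
Step 8: +1 fires, +2 burnt (F count now 1)
Step 9: +0 fires, +1 burnt (F count now 0)
Fire out after step 9
Initially T: 19, now '.': 29
Total burnt (originally-T cells now '.'): 18

Answer: 18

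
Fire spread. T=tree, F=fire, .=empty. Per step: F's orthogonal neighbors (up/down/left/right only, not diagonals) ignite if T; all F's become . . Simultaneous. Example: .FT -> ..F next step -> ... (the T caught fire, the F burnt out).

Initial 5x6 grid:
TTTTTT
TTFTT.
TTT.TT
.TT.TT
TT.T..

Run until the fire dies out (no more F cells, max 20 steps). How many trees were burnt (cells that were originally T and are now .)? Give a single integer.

Step 1: +4 fires, +1 burnt (F count now 4)
Step 2: +6 fires, +4 burnt (F count now 6)
Step 3: +5 fires, +6 burnt (F count now 5)
Step 4: +4 fires, +5 burnt (F count now 4)
Step 5: +2 fires, +4 burnt (F count now 2)
Step 6: +0 fires, +2 burnt (F count now 0)
Fire out after step 6
Initially T: 22, now '.': 29
Total burnt (originally-T cells now '.'): 21

Answer: 21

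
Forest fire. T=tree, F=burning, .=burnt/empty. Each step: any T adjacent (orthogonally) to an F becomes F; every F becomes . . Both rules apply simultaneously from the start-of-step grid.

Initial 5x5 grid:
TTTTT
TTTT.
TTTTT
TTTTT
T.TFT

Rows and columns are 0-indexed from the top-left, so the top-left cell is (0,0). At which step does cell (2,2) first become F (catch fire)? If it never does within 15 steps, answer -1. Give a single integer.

Step 1: cell (2,2)='T' (+3 fires, +1 burnt)
Step 2: cell (2,2)='T' (+3 fires, +3 burnt)
Step 3: cell (2,2)='F' (+4 fires, +3 burnt)
  -> target ignites at step 3
Step 4: cell (2,2)='.' (+4 fires, +4 burnt)
Step 5: cell (2,2)='.' (+5 fires, +4 burnt)
Step 6: cell (2,2)='.' (+2 fires, +5 burnt)
Step 7: cell (2,2)='.' (+1 fires, +2 burnt)
Step 8: cell (2,2)='.' (+0 fires, +1 burnt)
  fire out at step 8

3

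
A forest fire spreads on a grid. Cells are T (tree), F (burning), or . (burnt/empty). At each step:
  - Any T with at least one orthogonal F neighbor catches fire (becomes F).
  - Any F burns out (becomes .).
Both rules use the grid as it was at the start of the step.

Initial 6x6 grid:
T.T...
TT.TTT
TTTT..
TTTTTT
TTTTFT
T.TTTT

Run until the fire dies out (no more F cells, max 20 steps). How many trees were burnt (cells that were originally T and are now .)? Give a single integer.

Answer: 26

Derivation:
Step 1: +4 fires, +1 burnt (F count now 4)
Step 2: +5 fires, +4 burnt (F count now 5)
Step 3: +4 fires, +5 burnt (F count now 4)
Step 4: +4 fires, +4 burnt (F count now 4)
Step 5: +4 fires, +4 burnt (F count now 4)
Step 6: +3 fires, +4 burnt (F count now 3)
Step 7: +1 fires, +3 burnt (F count now 1)
Step 8: +1 fires, +1 burnt (F count now 1)
Step 9: +0 fires, +1 burnt (F count now 0)
Fire out after step 9
Initially T: 27, now '.': 35
Total burnt (originally-T cells now '.'): 26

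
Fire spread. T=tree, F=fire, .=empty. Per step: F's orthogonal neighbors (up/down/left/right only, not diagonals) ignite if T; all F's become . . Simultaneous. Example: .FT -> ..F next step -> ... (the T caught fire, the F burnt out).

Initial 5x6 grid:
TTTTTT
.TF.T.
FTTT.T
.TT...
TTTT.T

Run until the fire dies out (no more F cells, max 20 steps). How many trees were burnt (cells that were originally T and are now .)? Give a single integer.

Step 1: +4 fires, +2 burnt (F count now 4)
Step 2: +5 fires, +4 burnt (F count now 5)
Step 3: +4 fires, +5 burnt (F count now 4)
Step 4: +4 fires, +4 burnt (F count now 4)
Step 5: +0 fires, +4 burnt (F count now 0)
Fire out after step 5
Initially T: 19, now '.': 28
Total burnt (originally-T cells now '.'): 17

Answer: 17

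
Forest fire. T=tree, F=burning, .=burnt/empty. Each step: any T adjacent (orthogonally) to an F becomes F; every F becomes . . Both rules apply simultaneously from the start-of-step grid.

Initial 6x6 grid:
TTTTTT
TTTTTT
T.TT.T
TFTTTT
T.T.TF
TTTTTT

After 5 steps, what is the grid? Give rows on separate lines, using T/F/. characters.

Step 1: 5 trees catch fire, 2 burn out
  TTTTTT
  TTTTTT
  T.TT.T
  F.FTTF
  T.T.F.
  TTTTTF
Step 2: 8 trees catch fire, 5 burn out
  TTTTTT
  TTTTTT
  F.FT.F
  ...FF.
  F.F...
  TTTTF.
Step 3: 7 trees catch fire, 8 burn out
  TTTTTT
  FTFTTF
  ...F..
  ......
  ......
  FTFF..
Step 4: 7 trees catch fire, 7 burn out
  FTFTTF
  .F.FF.
  ......
  ......
  ......
  .F....
Step 5: 3 trees catch fire, 7 burn out
  .F.FF.
  ......
  ......
  ......
  ......
  ......

.F.FF.
......
......
......
......
......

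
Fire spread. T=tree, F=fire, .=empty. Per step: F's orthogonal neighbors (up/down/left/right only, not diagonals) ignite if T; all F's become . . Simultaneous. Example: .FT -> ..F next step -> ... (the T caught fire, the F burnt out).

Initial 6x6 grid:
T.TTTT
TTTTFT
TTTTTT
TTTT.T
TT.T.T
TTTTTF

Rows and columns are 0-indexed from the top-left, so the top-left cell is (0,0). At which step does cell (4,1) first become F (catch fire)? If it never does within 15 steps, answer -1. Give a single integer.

Step 1: cell (4,1)='T' (+6 fires, +2 burnt)
Step 2: cell (4,1)='T' (+7 fires, +6 burnt)
Step 3: cell (4,1)='T' (+6 fires, +7 burnt)
Step 4: cell (4,1)='T' (+4 fires, +6 burnt)
Step 5: cell (4,1)='F' (+5 fires, +4 burnt)
  -> target ignites at step 5
Step 6: cell (4,1)='.' (+2 fires, +5 burnt)
Step 7: cell (4,1)='.' (+0 fires, +2 burnt)
  fire out at step 7

5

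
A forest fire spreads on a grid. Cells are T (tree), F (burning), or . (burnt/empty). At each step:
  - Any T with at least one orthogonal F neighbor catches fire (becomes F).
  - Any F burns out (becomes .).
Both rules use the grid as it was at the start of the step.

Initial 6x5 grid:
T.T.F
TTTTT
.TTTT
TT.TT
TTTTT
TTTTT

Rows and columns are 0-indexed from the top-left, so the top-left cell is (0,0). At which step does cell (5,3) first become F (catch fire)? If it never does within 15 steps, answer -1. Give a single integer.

Step 1: cell (5,3)='T' (+1 fires, +1 burnt)
Step 2: cell (5,3)='T' (+2 fires, +1 burnt)
Step 3: cell (5,3)='T' (+3 fires, +2 burnt)
Step 4: cell (5,3)='T' (+5 fires, +3 burnt)
Step 5: cell (5,3)='T' (+4 fires, +5 burnt)
Step 6: cell (5,3)='F' (+4 fires, +4 burnt)
  -> target ignites at step 6
Step 7: cell (5,3)='.' (+3 fires, +4 burnt)
Step 8: cell (5,3)='.' (+2 fires, +3 burnt)
Step 9: cell (5,3)='.' (+1 fires, +2 burnt)
Step 10: cell (5,3)='.' (+0 fires, +1 burnt)
  fire out at step 10

6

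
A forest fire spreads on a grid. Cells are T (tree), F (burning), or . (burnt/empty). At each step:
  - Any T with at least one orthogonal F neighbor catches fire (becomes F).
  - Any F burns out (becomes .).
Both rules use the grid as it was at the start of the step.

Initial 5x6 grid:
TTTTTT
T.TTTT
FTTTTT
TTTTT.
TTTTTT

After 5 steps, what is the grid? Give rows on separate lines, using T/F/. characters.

Step 1: 3 trees catch fire, 1 burn out
  TTTTTT
  F.TTTT
  .FTTTT
  FTTTT.
  TTTTTT
Step 2: 4 trees catch fire, 3 burn out
  FTTTTT
  ..TTTT
  ..FTTT
  .FTTT.
  FTTTTT
Step 3: 5 trees catch fire, 4 burn out
  .FTTTT
  ..FTTT
  ...FTT
  ..FTT.
  .FTTTT
Step 4: 5 trees catch fire, 5 burn out
  ..FTTT
  ...FTT
  ....FT
  ...FT.
  ..FTTT
Step 5: 5 trees catch fire, 5 burn out
  ...FTT
  ....FT
  .....F
  ....F.
  ...FTT

...FTT
....FT
.....F
....F.
...FTT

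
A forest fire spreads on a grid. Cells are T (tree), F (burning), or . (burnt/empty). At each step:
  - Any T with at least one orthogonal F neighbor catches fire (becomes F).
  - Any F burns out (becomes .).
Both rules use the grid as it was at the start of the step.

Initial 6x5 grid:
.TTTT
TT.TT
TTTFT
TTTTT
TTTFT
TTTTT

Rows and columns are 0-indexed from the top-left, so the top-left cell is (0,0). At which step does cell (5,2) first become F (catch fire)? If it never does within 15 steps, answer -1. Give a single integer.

Step 1: cell (5,2)='T' (+7 fires, +2 burnt)
Step 2: cell (5,2)='F' (+8 fires, +7 burnt)
  -> target ignites at step 2
Step 3: cell (5,2)='.' (+7 fires, +8 burnt)
Step 4: cell (5,2)='.' (+4 fires, +7 burnt)
Step 5: cell (5,2)='.' (+0 fires, +4 burnt)
  fire out at step 5

2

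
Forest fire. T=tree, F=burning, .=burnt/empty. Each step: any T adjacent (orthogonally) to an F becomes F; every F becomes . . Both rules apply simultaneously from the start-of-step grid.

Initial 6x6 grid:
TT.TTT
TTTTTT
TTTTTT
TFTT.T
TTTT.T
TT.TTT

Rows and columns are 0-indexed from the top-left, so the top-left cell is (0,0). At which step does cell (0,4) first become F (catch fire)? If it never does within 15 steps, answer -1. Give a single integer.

Step 1: cell (0,4)='T' (+4 fires, +1 burnt)
Step 2: cell (0,4)='T' (+7 fires, +4 burnt)
Step 3: cell (0,4)='T' (+6 fires, +7 burnt)
Step 4: cell (0,4)='T' (+4 fires, +6 burnt)
Step 5: cell (0,4)='T' (+4 fires, +4 burnt)
Step 6: cell (0,4)='F' (+4 fires, +4 burnt)
  -> target ignites at step 6
Step 7: cell (0,4)='.' (+2 fires, +4 burnt)
Step 8: cell (0,4)='.' (+0 fires, +2 burnt)
  fire out at step 8

6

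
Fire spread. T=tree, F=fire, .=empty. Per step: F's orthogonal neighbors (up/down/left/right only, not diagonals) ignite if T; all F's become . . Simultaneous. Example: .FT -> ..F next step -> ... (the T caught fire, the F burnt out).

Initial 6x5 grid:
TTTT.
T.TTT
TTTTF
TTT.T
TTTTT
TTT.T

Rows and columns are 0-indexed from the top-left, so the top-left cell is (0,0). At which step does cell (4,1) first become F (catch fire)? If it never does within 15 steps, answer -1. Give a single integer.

Step 1: cell (4,1)='T' (+3 fires, +1 burnt)
Step 2: cell (4,1)='T' (+3 fires, +3 burnt)
Step 3: cell (4,1)='T' (+6 fires, +3 burnt)
Step 4: cell (4,1)='T' (+4 fires, +6 burnt)
Step 5: cell (4,1)='F' (+5 fires, +4 burnt)
  -> target ignites at step 5
Step 6: cell (4,1)='.' (+3 fires, +5 burnt)
Step 7: cell (4,1)='.' (+1 fires, +3 burnt)
Step 8: cell (4,1)='.' (+0 fires, +1 burnt)
  fire out at step 8

5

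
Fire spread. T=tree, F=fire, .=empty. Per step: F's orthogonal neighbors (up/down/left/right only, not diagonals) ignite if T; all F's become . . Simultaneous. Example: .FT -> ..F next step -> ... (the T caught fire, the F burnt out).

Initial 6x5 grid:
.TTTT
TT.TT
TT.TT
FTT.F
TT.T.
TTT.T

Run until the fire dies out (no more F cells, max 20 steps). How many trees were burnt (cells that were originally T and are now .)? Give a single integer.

Answer: 19

Derivation:
Step 1: +4 fires, +2 burnt (F count now 4)
Step 2: +7 fires, +4 burnt (F count now 7)
Step 3: +4 fires, +7 burnt (F count now 4)
Step 4: +3 fires, +4 burnt (F count now 3)
Step 5: +1 fires, +3 burnt (F count now 1)
Step 6: +0 fires, +1 burnt (F count now 0)
Fire out after step 6
Initially T: 21, now '.': 28
Total burnt (originally-T cells now '.'): 19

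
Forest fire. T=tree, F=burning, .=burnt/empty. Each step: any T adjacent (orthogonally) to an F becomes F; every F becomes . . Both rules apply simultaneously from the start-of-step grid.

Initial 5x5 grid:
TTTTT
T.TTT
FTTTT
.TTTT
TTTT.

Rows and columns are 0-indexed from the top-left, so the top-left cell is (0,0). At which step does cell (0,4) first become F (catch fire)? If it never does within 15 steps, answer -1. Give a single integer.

Step 1: cell (0,4)='T' (+2 fires, +1 burnt)
Step 2: cell (0,4)='T' (+3 fires, +2 burnt)
Step 3: cell (0,4)='T' (+5 fires, +3 burnt)
Step 4: cell (0,4)='T' (+6 fires, +5 burnt)
Step 5: cell (0,4)='T' (+4 fires, +6 burnt)
Step 6: cell (0,4)='F' (+1 fires, +4 burnt)
  -> target ignites at step 6
Step 7: cell (0,4)='.' (+0 fires, +1 burnt)
  fire out at step 7

6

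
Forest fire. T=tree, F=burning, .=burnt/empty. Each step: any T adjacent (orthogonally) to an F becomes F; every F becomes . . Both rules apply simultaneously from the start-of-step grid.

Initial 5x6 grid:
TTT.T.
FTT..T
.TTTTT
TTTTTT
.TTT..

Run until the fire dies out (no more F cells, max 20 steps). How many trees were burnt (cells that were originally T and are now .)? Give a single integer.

Step 1: +2 fires, +1 burnt (F count now 2)
Step 2: +3 fires, +2 burnt (F count now 3)
Step 3: +3 fires, +3 burnt (F count now 3)
Step 4: +4 fires, +3 burnt (F count now 4)
Step 5: +3 fires, +4 burnt (F count now 3)
Step 6: +3 fires, +3 burnt (F count now 3)
Step 7: +2 fires, +3 burnt (F count now 2)
Step 8: +0 fires, +2 burnt (F count now 0)
Fire out after step 8
Initially T: 21, now '.': 29
Total burnt (originally-T cells now '.'): 20

Answer: 20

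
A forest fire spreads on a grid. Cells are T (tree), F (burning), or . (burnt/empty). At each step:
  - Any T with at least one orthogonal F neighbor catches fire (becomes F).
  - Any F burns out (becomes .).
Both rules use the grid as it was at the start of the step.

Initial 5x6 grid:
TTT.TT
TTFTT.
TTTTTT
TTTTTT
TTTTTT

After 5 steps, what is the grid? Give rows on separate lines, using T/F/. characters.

Step 1: 4 trees catch fire, 1 burn out
  TTF.TT
  TF.FT.
  TTFTTT
  TTTTTT
  TTTTTT
Step 2: 6 trees catch fire, 4 burn out
  TF..TT
  F...F.
  TF.FTT
  TTFTTT
  TTTTTT
Step 3: 7 trees catch fire, 6 burn out
  F...FT
  ......
  F...FT
  TF.FTT
  TTFTTT
Step 4: 6 trees catch fire, 7 burn out
  .....F
  ......
  .....F
  F...FT
  TF.FTT
Step 5: 3 trees catch fire, 6 burn out
  ......
  ......
  ......
  .....F
  F...FT

......
......
......
.....F
F...FT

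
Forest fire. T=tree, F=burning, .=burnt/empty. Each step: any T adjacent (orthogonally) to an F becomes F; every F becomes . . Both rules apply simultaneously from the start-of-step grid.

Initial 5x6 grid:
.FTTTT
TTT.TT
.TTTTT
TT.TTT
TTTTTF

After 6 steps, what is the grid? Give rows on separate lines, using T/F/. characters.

Step 1: 4 trees catch fire, 2 burn out
  ..FTTT
  TFT.TT
  .TTTTT
  TT.TTF
  TTTTF.
Step 2: 7 trees catch fire, 4 burn out
  ...FTT
  F.F.TT
  .FTTTF
  TT.TF.
  TTTF..
Step 3: 7 trees catch fire, 7 burn out
  ....FT
  ....TF
  ..FTF.
  TF.F..
  TTF...
Step 4: 5 trees catch fire, 7 burn out
  .....F
  ....F.
  ...F..
  F.....
  TF....
Step 5: 1 trees catch fire, 5 burn out
  ......
  ......
  ......
  ......
  F.....
Step 6: 0 trees catch fire, 1 burn out
  ......
  ......
  ......
  ......
  ......

......
......
......
......
......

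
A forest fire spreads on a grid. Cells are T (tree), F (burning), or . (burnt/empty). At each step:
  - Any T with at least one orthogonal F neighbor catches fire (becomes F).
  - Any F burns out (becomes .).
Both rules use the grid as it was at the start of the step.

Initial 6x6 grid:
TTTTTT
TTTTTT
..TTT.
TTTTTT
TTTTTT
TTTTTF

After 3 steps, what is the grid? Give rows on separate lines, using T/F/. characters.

Step 1: 2 trees catch fire, 1 burn out
  TTTTTT
  TTTTTT
  ..TTT.
  TTTTTT
  TTTTTF
  TTTTF.
Step 2: 3 trees catch fire, 2 burn out
  TTTTTT
  TTTTTT
  ..TTT.
  TTTTTF
  TTTTF.
  TTTF..
Step 3: 3 trees catch fire, 3 burn out
  TTTTTT
  TTTTTT
  ..TTT.
  TTTTF.
  TTTF..
  TTF...

TTTTTT
TTTTTT
..TTT.
TTTTF.
TTTF..
TTF...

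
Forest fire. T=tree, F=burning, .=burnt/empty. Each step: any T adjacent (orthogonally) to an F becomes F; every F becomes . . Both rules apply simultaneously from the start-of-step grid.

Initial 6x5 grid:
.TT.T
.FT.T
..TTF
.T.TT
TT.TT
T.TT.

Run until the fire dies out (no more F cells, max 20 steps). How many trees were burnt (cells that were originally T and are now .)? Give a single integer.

Step 1: +5 fires, +2 burnt (F count now 5)
Step 2: +5 fires, +5 burnt (F count now 5)
Step 3: +1 fires, +5 burnt (F count now 1)
Step 4: +1 fires, +1 burnt (F count now 1)
Step 5: +1 fires, +1 burnt (F count now 1)
Step 6: +0 fires, +1 burnt (F count now 0)
Fire out after step 6
Initially T: 17, now '.': 26
Total burnt (originally-T cells now '.'): 13

Answer: 13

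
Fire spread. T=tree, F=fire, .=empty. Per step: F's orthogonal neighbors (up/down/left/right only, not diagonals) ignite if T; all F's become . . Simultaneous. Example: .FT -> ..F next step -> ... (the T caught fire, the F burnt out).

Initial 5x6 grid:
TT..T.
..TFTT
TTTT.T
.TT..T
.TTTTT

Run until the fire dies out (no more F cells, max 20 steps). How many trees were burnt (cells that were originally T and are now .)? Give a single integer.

Step 1: +3 fires, +1 burnt (F count now 3)
Step 2: +3 fires, +3 burnt (F count now 3)
Step 3: +3 fires, +3 burnt (F count now 3)
Step 4: +4 fires, +3 burnt (F count now 4)
Step 5: +3 fires, +4 burnt (F count now 3)
Step 6: +1 fires, +3 burnt (F count now 1)
Step 7: +0 fires, +1 burnt (F count now 0)
Fire out after step 7
Initially T: 19, now '.': 28
Total burnt (originally-T cells now '.'): 17

Answer: 17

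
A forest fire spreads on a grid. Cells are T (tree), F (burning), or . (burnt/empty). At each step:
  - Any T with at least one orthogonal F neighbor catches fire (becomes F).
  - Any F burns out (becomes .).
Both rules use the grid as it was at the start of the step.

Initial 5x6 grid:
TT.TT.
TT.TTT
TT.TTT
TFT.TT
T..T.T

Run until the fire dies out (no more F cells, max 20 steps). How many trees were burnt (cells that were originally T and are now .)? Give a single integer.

Step 1: +3 fires, +1 burnt (F count now 3)
Step 2: +3 fires, +3 burnt (F count now 3)
Step 3: +2 fires, +3 burnt (F count now 2)
Step 4: +1 fires, +2 burnt (F count now 1)
Step 5: +0 fires, +1 burnt (F count now 0)
Fire out after step 5
Initially T: 21, now '.': 18
Total burnt (originally-T cells now '.'): 9

Answer: 9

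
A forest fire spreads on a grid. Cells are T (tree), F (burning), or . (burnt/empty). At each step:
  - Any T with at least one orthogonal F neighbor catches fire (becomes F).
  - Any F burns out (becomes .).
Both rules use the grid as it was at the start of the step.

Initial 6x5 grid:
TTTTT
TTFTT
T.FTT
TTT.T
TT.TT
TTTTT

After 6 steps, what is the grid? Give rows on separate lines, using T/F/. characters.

Step 1: 5 trees catch fire, 2 burn out
  TTFTT
  TF.FT
  T..FT
  TTF.T
  TT.TT
  TTTTT
Step 2: 6 trees catch fire, 5 burn out
  TF.FT
  F...F
  T...F
  TF..T
  TT.TT
  TTTTT
Step 3: 6 trees catch fire, 6 burn out
  F...F
  .....
  F....
  F...F
  TF.TT
  TTTTT
Step 4: 3 trees catch fire, 6 burn out
  .....
  .....
  .....
  .....
  F..TF
  TFTTT
Step 5: 4 trees catch fire, 3 burn out
  .....
  .....
  .....
  .....
  ...F.
  F.FTF
Step 6: 1 trees catch fire, 4 burn out
  .....
  .....
  .....
  .....
  .....
  ...F.

.....
.....
.....
.....
.....
...F.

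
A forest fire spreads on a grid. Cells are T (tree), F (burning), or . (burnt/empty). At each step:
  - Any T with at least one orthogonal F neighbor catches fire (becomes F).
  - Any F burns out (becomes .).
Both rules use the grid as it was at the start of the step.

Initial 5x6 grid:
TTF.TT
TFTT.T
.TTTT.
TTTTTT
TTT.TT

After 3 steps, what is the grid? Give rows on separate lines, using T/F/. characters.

Step 1: 4 trees catch fire, 2 burn out
  TF..TT
  F.FT.T
  .FTTT.
  TTTTTT
  TTT.TT
Step 2: 4 trees catch fire, 4 burn out
  F...TT
  ...F.T
  ..FTT.
  TFTTTT
  TTT.TT
Step 3: 4 trees catch fire, 4 burn out
  ....TT
  .....T
  ...FT.
  F.FTTT
  TFT.TT

....TT
.....T
...FT.
F.FTTT
TFT.TT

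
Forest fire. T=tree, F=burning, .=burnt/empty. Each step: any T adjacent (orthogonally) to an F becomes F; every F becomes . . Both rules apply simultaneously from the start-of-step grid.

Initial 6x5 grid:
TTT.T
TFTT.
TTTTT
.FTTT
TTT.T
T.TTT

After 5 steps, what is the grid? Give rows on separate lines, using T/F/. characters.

Step 1: 6 trees catch fire, 2 burn out
  TFT.T
  F.FT.
  TFTTT
  ..FTT
  TFT.T
  T.TTT
Step 2: 8 trees catch fire, 6 burn out
  F.F.T
  ...F.
  F.FTT
  ...FT
  F.F.T
  T.TTT
Step 3: 4 trees catch fire, 8 burn out
  ....T
  .....
  ...FT
  ....F
  ....T
  F.FTT
Step 4: 3 trees catch fire, 4 burn out
  ....T
  .....
  ....F
  .....
  ....F
  ...FT
Step 5: 1 trees catch fire, 3 burn out
  ....T
  .....
  .....
  .....
  .....
  ....F

....T
.....
.....
.....
.....
....F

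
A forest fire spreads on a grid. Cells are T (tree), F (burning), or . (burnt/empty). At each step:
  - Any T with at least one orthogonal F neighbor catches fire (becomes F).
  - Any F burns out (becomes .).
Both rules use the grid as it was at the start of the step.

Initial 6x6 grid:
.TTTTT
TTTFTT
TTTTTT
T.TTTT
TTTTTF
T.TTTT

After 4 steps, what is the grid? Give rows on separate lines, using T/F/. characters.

Step 1: 7 trees catch fire, 2 burn out
  .TTFTT
  TTF.FT
  TTTFTT
  T.TTTF
  TTTTF.
  T.TTTF
Step 2: 11 trees catch fire, 7 burn out
  .TF.FT
  TF...F
  TTF.FF
  T.TFF.
  TTTF..
  T.TTF.
Step 3: 7 trees catch fire, 11 burn out
  .F...F
  F.....
  TF....
  T.F...
  TTF...
  T.TF..
Step 4: 3 trees catch fire, 7 burn out
  ......
  ......
  F.....
  T.....
  TF....
  T.F...

......
......
F.....
T.....
TF....
T.F...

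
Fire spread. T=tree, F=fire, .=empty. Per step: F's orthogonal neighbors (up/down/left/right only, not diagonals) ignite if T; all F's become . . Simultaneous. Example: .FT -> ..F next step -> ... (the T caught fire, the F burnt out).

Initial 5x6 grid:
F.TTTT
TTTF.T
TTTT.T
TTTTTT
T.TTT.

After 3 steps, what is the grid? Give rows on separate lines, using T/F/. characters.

Step 1: 4 trees catch fire, 2 burn out
  ..TFTT
  FTF..T
  TTTF.T
  TTTTTT
  T.TTT.
Step 2: 6 trees catch fire, 4 burn out
  ..F.FT
  .F...T
  FTF..T
  TTTFTT
  T.TTT.
Step 3: 6 trees catch fire, 6 burn out
  .....F
  .....T
  .F...T
  FTF.FT
  T.TFT.

.....F
.....T
.F...T
FTF.FT
T.TFT.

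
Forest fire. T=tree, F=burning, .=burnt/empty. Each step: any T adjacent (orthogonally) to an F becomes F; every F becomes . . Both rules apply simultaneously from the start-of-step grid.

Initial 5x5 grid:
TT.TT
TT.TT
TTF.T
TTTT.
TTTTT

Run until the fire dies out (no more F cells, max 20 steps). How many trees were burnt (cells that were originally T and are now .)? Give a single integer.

Step 1: +2 fires, +1 burnt (F count now 2)
Step 2: +5 fires, +2 burnt (F count now 5)
Step 3: +5 fires, +5 burnt (F count now 5)
Step 4: +3 fires, +5 burnt (F count now 3)
Step 5: +0 fires, +3 burnt (F count now 0)
Fire out after step 5
Initially T: 20, now '.': 20
Total burnt (originally-T cells now '.'): 15

Answer: 15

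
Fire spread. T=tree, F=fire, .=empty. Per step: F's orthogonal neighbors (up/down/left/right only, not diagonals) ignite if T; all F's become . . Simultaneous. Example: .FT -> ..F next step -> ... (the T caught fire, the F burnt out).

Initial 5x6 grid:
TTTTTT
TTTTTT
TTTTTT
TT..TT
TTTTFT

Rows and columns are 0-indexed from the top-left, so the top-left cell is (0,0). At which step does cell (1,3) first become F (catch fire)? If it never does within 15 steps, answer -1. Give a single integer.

Step 1: cell (1,3)='T' (+3 fires, +1 burnt)
Step 2: cell (1,3)='T' (+3 fires, +3 burnt)
Step 3: cell (1,3)='T' (+4 fires, +3 burnt)
Step 4: cell (1,3)='F' (+6 fires, +4 burnt)
  -> target ignites at step 4
Step 5: cell (1,3)='.' (+5 fires, +6 burnt)
Step 6: cell (1,3)='.' (+3 fires, +5 burnt)
Step 7: cell (1,3)='.' (+2 fires, +3 burnt)
Step 8: cell (1,3)='.' (+1 fires, +2 burnt)
Step 9: cell (1,3)='.' (+0 fires, +1 burnt)
  fire out at step 9

4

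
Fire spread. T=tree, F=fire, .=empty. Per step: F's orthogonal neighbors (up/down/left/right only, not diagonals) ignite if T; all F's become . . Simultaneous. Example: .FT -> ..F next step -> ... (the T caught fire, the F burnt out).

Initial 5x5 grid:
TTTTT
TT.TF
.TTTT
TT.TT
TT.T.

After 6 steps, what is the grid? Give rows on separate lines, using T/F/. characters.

Step 1: 3 trees catch fire, 1 burn out
  TTTTF
  TT.F.
  .TTTF
  TT.TT
  TT.T.
Step 2: 3 trees catch fire, 3 burn out
  TTTF.
  TT...
  .TTF.
  TT.TF
  TT.T.
Step 3: 3 trees catch fire, 3 burn out
  TTF..
  TT...
  .TF..
  TT.F.
  TT.T.
Step 4: 3 trees catch fire, 3 burn out
  TF...
  TT...
  .F...
  TT...
  TT.F.
Step 5: 3 trees catch fire, 3 burn out
  F....
  TF...
  .....
  TF...
  TT...
Step 6: 3 trees catch fire, 3 burn out
  .....
  F....
  .....
  F....
  TF...

.....
F....
.....
F....
TF...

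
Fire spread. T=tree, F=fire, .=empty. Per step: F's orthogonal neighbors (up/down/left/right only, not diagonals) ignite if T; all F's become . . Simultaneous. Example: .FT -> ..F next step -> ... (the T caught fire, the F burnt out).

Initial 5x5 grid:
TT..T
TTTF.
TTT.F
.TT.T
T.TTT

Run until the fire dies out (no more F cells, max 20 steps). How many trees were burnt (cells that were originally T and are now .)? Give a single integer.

Step 1: +2 fires, +2 burnt (F count now 2)
Step 2: +3 fires, +2 burnt (F count now 3)
Step 3: +5 fires, +3 burnt (F count now 5)
Step 4: +4 fires, +5 burnt (F count now 4)
Step 5: +0 fires, +4 burnt (F count now 0)
Fire out after step 5
Initially T: 16, now '.': 23
Total burnt (originally-T cells now '.'): 14

Answer: 14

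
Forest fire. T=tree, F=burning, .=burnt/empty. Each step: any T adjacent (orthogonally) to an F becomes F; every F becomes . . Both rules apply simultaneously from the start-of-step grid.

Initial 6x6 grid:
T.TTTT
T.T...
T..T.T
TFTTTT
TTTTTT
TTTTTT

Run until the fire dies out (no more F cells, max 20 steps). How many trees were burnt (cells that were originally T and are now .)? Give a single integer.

Answer: 22

Derivation:
Step 1: +3 fires, +1 burnt (F count now 3)
Step 2: +5 fires, +3 burnt (F count now 5)
Step 3: +6 fires, +5 burnt (F count now 6)
Step 4: +4 fires, +6 burnt (F count now 4)
Step 5: +3 fires, +4 burnt (F count now 3)
Step 6: +1 fires, +3 burnt (F count now 1)
Step 7: +0 fires, +1 burnt (F count now 0)
Fire out after step 7
Initially T: 27, now '.': 31
Total burnt (originally-T cells now '.'): 22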